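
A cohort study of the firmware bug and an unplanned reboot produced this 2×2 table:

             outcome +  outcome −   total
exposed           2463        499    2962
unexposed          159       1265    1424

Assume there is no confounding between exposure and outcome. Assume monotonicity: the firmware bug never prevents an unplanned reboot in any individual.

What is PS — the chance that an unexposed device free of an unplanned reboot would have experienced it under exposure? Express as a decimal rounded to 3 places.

p₁ = P(outcome | exposed) = 2463/2962 = 0.83153
p₀ = P(outcome | unexposed) = 159/1424 = 0.11166
Under exogeneity and monotonicity, PS = (p₁ − p₀)/(1 − p₀).
PS = (0.83153 − 0.11166) / 0.88834 ≈ 0.8104

PS ≈ 0.810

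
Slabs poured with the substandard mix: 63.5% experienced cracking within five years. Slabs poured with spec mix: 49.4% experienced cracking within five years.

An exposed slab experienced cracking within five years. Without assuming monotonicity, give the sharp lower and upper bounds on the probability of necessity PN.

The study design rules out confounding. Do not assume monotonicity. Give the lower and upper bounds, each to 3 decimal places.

0.222 ≤ PN ≤ 0.797

p₁ = 0.635, p₀ = 0.494.
Under exogeneity alone the bounds on PN are max{0,(p₁−p₀)/p₁} ≤ PN ≤ min{1,(1−p₀)/p₁}.
  lower = (p₁ − p₀)/p₁ = 0.141 / 0.635 ≈ 0.2220
  upper = min{1, (1 − p₀)/p₁} = 0.506 / 0.635 ≈ 0.7969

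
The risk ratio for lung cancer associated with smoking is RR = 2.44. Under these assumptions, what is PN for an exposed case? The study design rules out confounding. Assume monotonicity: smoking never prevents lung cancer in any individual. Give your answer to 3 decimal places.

PN ≈ 0.590

Under exogeneity and monotonicity, PN = (RR − 1) / RR = 1 − 1/RR.
PN = (2.44 − 1) / 2.44 = 1.44 / 2.44 ≈ 0.5902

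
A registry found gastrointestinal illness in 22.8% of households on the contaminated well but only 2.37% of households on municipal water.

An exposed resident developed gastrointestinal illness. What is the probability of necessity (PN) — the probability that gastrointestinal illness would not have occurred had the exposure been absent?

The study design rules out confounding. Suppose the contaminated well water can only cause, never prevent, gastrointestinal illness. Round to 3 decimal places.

PN ≈ 0.896

p₁ = 0.228, p₀ = 0.0237.
Under exogeneity and monotonicity, PN = (p₁ − p₀) / p₁.
PN = (0.228 − 0.0237) / 0.228 = 0.2043 / 0.228 ≈ 0.8961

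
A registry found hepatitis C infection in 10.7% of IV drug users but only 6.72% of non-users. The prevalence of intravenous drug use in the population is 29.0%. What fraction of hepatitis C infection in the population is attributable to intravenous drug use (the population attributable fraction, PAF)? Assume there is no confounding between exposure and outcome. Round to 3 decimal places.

PAF ≈ 0.147

p₁ = 0.107, p₀ = 0.0672.
Overall risk P(Y=1) = π·p₁ + (1−π)·p₀ = 0.29×0.107 + 0.71×0.0672 = 0.078742.
Under exogeneity, PAF = [P(Y=1) − p₀] / P(Y=1).
PAF = (0.078742 − 0.0672) / 0.078742 ≈ 0.1466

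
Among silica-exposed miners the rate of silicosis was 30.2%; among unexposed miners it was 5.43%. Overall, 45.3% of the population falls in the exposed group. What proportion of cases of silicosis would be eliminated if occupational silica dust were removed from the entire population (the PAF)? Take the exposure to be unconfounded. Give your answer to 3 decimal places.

p₁ = 0.302, p₀ = 0.0543.
Overall risk P(Y=1) = π·p₁ + (1−π)·p₀ = 0.453×0.302 + 0.547×0.0543 = 0.16651.
Under exogeneity, PAF = [P(Y=1) − p₀] / P(Y=1).
PAF = (0.16651 − 0.0543) / 0.16651 ≈ 0.6739

PAF ≈ 0.674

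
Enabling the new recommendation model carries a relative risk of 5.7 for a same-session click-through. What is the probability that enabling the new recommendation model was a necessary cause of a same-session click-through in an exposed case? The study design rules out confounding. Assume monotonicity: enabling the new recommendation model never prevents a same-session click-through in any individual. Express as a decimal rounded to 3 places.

Under exogeneity and monotonicity, PN = (RR − 1) / RR = 1 − 1/RR.
PN = (5.7 − 1) / 5.7 = 4.7 / 5.7 ≈ 0.8246

PN ≈ 0.825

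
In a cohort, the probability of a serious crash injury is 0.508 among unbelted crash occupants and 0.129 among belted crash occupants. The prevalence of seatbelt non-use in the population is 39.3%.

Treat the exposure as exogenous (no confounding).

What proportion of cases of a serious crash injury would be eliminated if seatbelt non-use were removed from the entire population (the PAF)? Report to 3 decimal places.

Let p₁ = 0.508, p₀ = 0.129.
Overall risk P(Y=1) = π·p₁ + (1−π)·p₀ = 0.393×0.508 + 0.607×0.129 = 0.27795.
Under exogeneity, PAF = [P(Y=1) − p₀] / P(Y=1).
PAF = (0.27795 − 0.129) / 0.27795 ≈ 0.5359

PAF ≈ 0.536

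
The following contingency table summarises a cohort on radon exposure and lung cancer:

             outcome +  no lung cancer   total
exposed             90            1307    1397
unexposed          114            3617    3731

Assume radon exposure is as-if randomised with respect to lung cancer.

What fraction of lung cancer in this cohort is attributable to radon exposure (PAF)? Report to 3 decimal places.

p₁ = P(outcome | exposed) = 90/1397 = 0.064424
p₀ = P(outcome | unexposed) = 114/3731 = 0.030555
Exposure prevalence π = 1397/5128 = 0.27243; overall risk P(Y=1) = 0.039782.
Under exogeneity, PAF = [P(Y=1) − p₀]/P(Y=1).
PAF = (0.039782 − 0.030555) / 0.039782 ≈ 0.2319

PAF ≈ 0.232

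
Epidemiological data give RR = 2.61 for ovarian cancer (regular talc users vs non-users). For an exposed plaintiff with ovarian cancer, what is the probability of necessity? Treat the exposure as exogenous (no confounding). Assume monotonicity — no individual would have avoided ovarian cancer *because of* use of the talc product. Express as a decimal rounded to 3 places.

Under exogeneity and monotonicity, PN = (RR − 1) / RR = 1 − 1/RR.
PN = (2.61 − 1) / 2.61 = 1.61 / 2.61 ≈ 0.6169

PN ≈ 0.617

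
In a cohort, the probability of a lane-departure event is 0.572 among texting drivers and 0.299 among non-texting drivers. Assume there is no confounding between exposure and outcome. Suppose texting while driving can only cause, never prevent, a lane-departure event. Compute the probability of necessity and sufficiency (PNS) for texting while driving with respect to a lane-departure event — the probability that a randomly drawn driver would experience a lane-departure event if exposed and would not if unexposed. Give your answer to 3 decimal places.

Let p₁ = 0.572, p₀ = 0.299.
Under exogeneity and monotonicity, PNS = p₁ − p₀.
PNS = 0.572 − 0.299 = 0.273

PNS ≈ 0.273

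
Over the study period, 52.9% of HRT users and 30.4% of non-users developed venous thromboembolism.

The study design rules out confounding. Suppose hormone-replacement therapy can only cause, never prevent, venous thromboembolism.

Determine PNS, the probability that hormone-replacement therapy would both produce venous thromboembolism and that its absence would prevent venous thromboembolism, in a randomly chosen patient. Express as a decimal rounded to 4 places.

PNS ≈ 0.2250

p₁ = 0.529, p₀ = 0.304.
Under exogeneity and monotonicity, PNS = p₁ − p₀.
PNS = 0.529 − 0.304 = 0.225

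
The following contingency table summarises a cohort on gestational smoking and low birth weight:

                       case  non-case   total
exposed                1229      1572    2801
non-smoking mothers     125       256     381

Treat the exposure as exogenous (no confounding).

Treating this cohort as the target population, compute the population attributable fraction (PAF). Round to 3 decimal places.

PAF ≈ 0.229

p₁ = P(outcome | exposed) = 1229/2801 = 0.43877
p₀ = P(outcome | unexposed) = 125/381 = 0.32808
Exposure prevalence π = 2801/3182 = 0.88026; overall risk P(Y=1) = 0.42552.
Under exogeneity, PAF = [P(Y=1) − p₀]/P(Y=1).
PAF = (0.42552 − 0.32808) / 0.42552 ≈ 0.2290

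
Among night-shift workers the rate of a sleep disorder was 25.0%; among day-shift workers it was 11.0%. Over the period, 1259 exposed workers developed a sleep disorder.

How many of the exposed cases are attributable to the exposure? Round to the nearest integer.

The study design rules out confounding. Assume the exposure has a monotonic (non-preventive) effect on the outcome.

about 705 cases

p₁ = 0.25, p₀ = 0.11.
PN = (p₁ − p₀)/p₁ = (0.25 − 0.11) / 0.25 ≈ 0.56000.
Attributable cases ≈ PN × (exposed cases) = 0.56000 × 1259 ≈ 705.04.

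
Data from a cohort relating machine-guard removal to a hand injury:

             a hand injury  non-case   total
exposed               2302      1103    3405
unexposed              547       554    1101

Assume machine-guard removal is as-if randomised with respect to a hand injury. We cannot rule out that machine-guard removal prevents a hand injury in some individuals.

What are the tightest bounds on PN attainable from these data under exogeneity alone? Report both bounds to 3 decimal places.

p₁ = P(outcome | exposed) = 2302/3405 = 0.67606
p₀ = P(outcome | unexposed) = 547/1101 = 0.49682
Under exogeneity alone the bounds on PN are max{0,(p₁−p₀)/p₁} ≤ PN ≤ min{1,(1−p₀)/p₁}.
  lower = (p₁ − p₀)/p₁ = 0.17924 / 0.67606 ≈ 0.2651
  upper = min{1, (1 − p₀)/p₁} = 0.50318 / 0.67606 ≈ 0.7443

0.265 ≤ PN ≤ 0.744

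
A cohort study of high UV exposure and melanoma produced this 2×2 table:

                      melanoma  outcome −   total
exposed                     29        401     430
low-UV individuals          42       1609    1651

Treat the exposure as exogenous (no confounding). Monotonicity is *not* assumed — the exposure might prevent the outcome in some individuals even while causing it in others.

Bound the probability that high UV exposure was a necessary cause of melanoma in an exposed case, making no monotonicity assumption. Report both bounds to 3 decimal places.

p₁ = P(outcome | exposed) = 29/430 = 0.067442
p₀ = P(outcome | unexposed) = 42/1651 = 0.025439
Under exogeneity alone the bounds on PN are max{0,(p₁−p₀)/p₁} ≤ PN ≤ min{1,(1−p₀)/p₁}.
  lower = (p₁ − p₀)/p₁ = 0.042003 / 0.067442 ≈ 0.6228
  upper = min{1, (1 − p₀)/p₁} = 0.97456 / 0.067442 ≈ 14.4504 → capped at 1

0.623 ≤ PN ≤ 1.000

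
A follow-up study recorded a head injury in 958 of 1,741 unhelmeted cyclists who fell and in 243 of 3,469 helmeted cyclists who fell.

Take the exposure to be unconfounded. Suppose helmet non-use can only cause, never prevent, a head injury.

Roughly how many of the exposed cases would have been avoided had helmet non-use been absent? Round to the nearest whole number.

about 836 cases

p₁ = P(outcome | exposed) = 958/1741 = 0.55026
p₀ = P(outcome | unexposed) = 243/3469 = 0.070049
PN = (p₁ − p₀)/p₁ = (0.55026 − 0.070049) / 0.55026 ≈ 0.87270.
Attributable cases ≈ PN × (exposed cases) = 0.87270 × 958 ≈ 836.04.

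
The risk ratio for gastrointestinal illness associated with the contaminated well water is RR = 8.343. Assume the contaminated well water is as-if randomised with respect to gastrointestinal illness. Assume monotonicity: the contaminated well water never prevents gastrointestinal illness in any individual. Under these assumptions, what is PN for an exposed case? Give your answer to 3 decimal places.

PN ≈ 0.880

Under exogeneity and monotonicity, PN = (RR − 1) / RR = 1 − 1/RR.
PN = (8.343 − 1) / 8.343 = 7.343 / 8.343 ≈ 0.8801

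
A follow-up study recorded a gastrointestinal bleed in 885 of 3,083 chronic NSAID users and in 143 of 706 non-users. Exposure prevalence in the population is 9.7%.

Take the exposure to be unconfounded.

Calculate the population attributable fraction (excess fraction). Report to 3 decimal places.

p₁ = P(outcome | exposed) = 885/3083 = 0.28706
p₀ = P(outcome | unexposed) = 143/706 = 0.20255
Overall risk P(Y=1) = π·p₁ + (1−π)·p₀ = 0.097×0.28706 + 0.903×0.20255 = 0.21075.
Under exogeneity, PAF = [P(Y=1) − p₀] / P(Y=1).
PAF = (0.21075 − 0.20255) / 0.21075 ≈ 0.0389

PAF ≈ 0.039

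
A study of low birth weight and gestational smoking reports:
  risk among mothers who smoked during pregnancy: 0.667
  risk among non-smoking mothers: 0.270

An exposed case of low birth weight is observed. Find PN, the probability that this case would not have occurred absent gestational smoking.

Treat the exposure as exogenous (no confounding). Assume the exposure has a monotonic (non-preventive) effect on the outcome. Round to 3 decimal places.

Let p₁ = 0.667, p₀ = 0.27.
Under exogeneity and monotonicity, PN = (p₁ − p₀) / p₁.
PN = (0.667 − 0.27) / 0.667 = 0.397 / 0.667 ≈ 0.5952

PN ≈ 0.595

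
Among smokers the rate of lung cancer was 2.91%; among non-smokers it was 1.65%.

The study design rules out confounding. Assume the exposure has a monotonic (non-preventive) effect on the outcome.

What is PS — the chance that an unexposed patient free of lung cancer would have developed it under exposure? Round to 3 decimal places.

p₁ = 0.0291, p₀ = 0.0165.
Under exogeneity and monotonicity, PS = (p₁ − p₀) / (1 − p₀).
PS = (0.0291 − 0.0165) / (1 − 0.0165) = 0.0126 / 0.9835 ≈ 0.0128

PS ≈ 0.013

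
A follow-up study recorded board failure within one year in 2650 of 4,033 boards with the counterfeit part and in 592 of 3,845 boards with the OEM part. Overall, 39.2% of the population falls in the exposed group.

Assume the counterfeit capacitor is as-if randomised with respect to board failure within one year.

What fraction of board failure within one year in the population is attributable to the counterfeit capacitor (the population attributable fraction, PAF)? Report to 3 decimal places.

p₁ = P(outcome | exposed) = 2650/4033 = 0.65708
p₀ = P(outcome | unexposed) = 592/3845 = 0.15397
Overall risk P(Y=1) = π·p₁ + (1−π)·p₀ = 0.392×0.65708 + 0.608×0.15397 = 0.35119.
Under exogeneity, PAF = [P(Y=1) − p₀] / P(Y=1).
PAF = (0.35119 − 0.15397) / 0.35119 ≈ 0.5616

PAF ≈ 0.562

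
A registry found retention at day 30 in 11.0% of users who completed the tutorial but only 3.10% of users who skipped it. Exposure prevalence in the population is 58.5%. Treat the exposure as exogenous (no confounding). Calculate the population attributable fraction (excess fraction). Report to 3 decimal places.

PAF ≈ 0.599

p₁ = 0.11, p₀ = 0.031.
Overall risk P(Y=1) = π·p₁ + (1−π)·p₀ = 0.585×0.11 + 0.415×0.031 = 0.077215.
Under exogeneity, PAF = [P(Y=1) − p₀] / P(Y=1).
PAF = (0.077215 − 0.031) / 0.077215 ≈ 0.5985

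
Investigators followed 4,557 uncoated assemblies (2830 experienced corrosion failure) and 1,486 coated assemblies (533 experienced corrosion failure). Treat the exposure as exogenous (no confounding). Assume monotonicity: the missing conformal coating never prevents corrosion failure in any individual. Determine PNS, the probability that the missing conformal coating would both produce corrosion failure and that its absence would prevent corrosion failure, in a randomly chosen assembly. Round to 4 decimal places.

PNS ≈ 0.2623

p₁ = P(outcome | exposed) = 2830/4557 = 0.62102
p₀ = P(outcome | unexposed) = 533/1486 = 0.35868
Under exogeneity and monotonicity, PNS = p₁ − p₀.
PNS = 0.62102 − 0.35868 = 0.26234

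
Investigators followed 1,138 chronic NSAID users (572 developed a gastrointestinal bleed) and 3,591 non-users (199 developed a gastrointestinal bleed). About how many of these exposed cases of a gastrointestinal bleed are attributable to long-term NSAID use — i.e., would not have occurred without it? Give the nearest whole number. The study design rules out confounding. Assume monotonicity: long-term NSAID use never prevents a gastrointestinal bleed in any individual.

p₁ = P(outcome | exposed) = 572/1138 = 0.50264
p₀ = P(outcome | unexposed) = 199/3591 = 0.055416
PN = (p₁ − p₀)/p₁ = (0.50264 − 0.055416) / 0.50264 ≈ 0.88975.
Attributable cases ≈ PN × (exposed cases) = 0.88975 × 572 ≈ 508.94.

about 509 cases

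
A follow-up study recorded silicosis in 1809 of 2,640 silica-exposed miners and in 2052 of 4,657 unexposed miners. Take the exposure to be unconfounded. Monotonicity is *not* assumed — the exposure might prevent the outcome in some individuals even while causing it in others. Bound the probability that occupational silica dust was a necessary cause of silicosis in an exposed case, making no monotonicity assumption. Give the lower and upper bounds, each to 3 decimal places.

p₁ = P(outcome | exposed) = 1809/2640 = 0.68523
p₀ = P(outcome | unexposed) = 2052/4657 = 0.44063
Under exogeneity alone the bounds on PN are max{0,(p₁−p₀)/p₁} ≤ PN ≤ min{1,(1−p₀)/p₁}.
  lower = (p₁ − p₀)/p₁ = 0.2446 / 0.68523 ≈ 0.3570
  upper = min{1, (1 − p₀)/p₁} = 0.55937 / 0.68523 ≈ 0.8163

0.357 ≤ PN ≤ 0.816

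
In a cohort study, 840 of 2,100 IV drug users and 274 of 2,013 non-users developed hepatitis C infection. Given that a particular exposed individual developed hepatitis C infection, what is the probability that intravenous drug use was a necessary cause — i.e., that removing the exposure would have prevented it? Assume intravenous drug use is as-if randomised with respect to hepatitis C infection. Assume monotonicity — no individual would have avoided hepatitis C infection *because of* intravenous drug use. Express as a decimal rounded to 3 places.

p₁ = P(outcome | exposed) = 840/2100 = 0.4
p₀ = P(outcome | unexposed) = 274/2013 = 0.13612
Under exogeneity and monotonicity, PN = (p₁ − p₀) / p₁.
PN = (0.4 − 0.13612) / 0.4 = 0.26388 / 0.4 ≈ 0.6597

PN ≈ 0.660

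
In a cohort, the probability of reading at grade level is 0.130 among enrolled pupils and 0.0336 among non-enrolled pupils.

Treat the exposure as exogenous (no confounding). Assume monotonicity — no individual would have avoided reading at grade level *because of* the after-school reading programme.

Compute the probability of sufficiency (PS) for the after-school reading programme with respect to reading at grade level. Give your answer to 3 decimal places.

Let p₁ = 0.13, p₀ = 0.0336.
Under exogeneity and monotonicity, PS = (p₁ − p₀) / (1 − p₀).
PS = (0.13 − 0.0336) / (1 − 0.0336) = 0.0964 / 0.9664 ≈ 0.0998

PS ≈ 0.100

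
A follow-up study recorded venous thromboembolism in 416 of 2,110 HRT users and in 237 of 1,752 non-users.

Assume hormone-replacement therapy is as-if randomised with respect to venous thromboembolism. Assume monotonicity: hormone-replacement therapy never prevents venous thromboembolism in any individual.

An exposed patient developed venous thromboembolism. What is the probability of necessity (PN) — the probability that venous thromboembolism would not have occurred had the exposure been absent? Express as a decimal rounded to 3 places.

PN ≈ 0.314

p₁ = P(outcome | exposed) = 416/2110 = 0.19716
p₀ = P(outcome | unexposed) = 237/1752 = 0.13527
Under exogeneity and monotonicity, PN = (p₁ − p₀) / p₁.
PN = (0.19716 − 0.13527) / 0.19716 = 0.061882 / 0.19716 ≈ 0.3139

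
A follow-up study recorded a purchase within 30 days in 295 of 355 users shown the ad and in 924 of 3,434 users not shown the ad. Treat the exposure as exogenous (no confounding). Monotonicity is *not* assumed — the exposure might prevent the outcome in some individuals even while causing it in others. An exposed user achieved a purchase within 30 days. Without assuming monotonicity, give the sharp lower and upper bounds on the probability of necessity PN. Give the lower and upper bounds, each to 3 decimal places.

0.676 ≤ PN ≤ 0.880

p₁ = P(outcome | exposed) = 295/355 = 0.83099
p₀ = P(outcome | unexposed) = 924/3434 = 0.26907
Under exogeneity alone the bounds on PN are max{0,(p₁−p₀)/p₁} ≤ PN ≤ min{1,(1−p₀)/p₁}.
  lower = (p₁ − p₀)/p₁ = 0.56191 / 0.83099 ≈ 0.6762
  upper = min{1, (1 − p₀)/p₁} = 0.73093 / 0.83099 ≈ 0.8796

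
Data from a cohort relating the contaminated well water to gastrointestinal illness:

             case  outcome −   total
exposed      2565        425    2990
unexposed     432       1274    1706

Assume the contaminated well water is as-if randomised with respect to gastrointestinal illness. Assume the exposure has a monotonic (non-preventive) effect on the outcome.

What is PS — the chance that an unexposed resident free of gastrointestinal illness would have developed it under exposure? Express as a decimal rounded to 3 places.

PS ≈ 0.810

p₁ = P(outcome | exposed) = 2565/2990 = 0.85786
p₀ = P(outcome | unexposed) = 432/1706 = 0.25322
Under exogeneity and monotonicity, PS = (p₁ − p₀) / (1 − p₀).
PS = (0.85786 − 0.25322) / (1 − 0.25322) = 0.60464 / 0.74678 ≈ 0.8097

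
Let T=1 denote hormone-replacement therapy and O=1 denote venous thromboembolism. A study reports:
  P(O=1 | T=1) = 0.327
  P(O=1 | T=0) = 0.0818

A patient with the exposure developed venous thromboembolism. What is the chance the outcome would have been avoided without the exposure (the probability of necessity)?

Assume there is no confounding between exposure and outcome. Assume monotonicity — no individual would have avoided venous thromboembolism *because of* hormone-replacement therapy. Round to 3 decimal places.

PN ≈ 0.750

Let p₁ = 0.327, p₀ = 0.0818.
Under exogeneity and monotonicity, PN = (p₁ − p₀) / p₁.
PN = (0.327 − 0.0818) / 0.327 = 0.2452 / 0.327 ≈ 0.7498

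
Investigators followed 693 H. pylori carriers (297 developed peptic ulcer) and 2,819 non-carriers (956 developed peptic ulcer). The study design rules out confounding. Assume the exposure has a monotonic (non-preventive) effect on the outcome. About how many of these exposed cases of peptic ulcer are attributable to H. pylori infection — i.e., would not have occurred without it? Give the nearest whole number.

p₁ = P(outcome | exposed) = 297/693 = 0.42857
p₀ = P(outcome | unexposed) = 956/2819 = 0.33913
PN = (p₁ − p₀)/p₁ = (0.42857 − 0.33913) / 0.42857 ≈ 0.20870.
Attributable cases ≈ PN × (exposed cases) = 0.20870 × 297 ≈ 61.98.

about 62 cases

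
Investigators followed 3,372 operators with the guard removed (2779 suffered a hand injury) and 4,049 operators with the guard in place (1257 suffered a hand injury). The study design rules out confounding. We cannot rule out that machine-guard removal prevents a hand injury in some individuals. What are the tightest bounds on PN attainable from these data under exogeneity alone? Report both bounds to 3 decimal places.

p₁ = P(outcome | exposed) = 2779/3372 = 0.82414
p₀ = P(outcome | unexposed) = 1257/4049 = 0.31045
Under exogeneity alone the bounds on PN are max{0,(p₁−p₀)/p₁} ≤ PN ≤ min{1,(1−p₀)/p₁}.
  lower = (p₁ − p₀)/p₁ = 0.51369 / 0.82414 ≈ 0.6233
  upper = min{1, (1 − p₀)/p₁} = 0.68955 / 0.82414 ≈ 0.8367

0.623 ≤ PN ≤ 0.837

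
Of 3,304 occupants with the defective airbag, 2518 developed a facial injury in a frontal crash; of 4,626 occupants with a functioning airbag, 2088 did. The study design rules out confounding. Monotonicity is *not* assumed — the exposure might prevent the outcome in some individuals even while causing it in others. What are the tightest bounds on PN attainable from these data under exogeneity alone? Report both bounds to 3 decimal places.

p₁ = P(outcome | exposed) = 2518/3304 = 0.76211
p₀ = P(outcome | unexposed) = 2088/4626 = 0.45136
Under exogeneity alone the bounds on PN are max{0,(p₁−p₀)/p₁} ≤ PN ≤ min{1,(1−p₀)/p₁}.
  lower = (p₁ − p₀)/p₁ = 0.31074 / 0.76211 ≈ 0.4077
  upper = min{1, (1 − p₀)/p₁} = 0.54864 / 0.76211 ≈ 0.7199

0.408 ≤ PN ≤ 0.720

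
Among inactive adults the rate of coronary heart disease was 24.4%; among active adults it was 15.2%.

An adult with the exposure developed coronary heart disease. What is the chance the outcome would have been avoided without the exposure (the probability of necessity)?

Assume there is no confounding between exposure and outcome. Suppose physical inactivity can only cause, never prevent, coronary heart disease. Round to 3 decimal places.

p₁ = 0.244, p₀ = 0.152.
Under exogeneity and monotonicity, PN = (p₁ − p₀) / p₁.
PN = (0.244 − 0.152) / 0.244 = 0.092 / 0.244 ≈ 0.3770

PN ≈ 0.377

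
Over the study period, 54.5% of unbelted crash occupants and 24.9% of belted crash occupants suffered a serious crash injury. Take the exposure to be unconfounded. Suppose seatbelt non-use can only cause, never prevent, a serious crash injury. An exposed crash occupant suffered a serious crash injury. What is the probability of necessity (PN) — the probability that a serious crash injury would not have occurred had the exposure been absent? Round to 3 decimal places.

p₁ = 0.545, p₀ = 0.249.
Under exogeneity and monotonicity, PN = (p₁ − p₀) / p₁.
PN = (0.545 − 0.249) / 0.545 = 0.296 / 0.545 ≈ 0.5431

PN ≈ 0.543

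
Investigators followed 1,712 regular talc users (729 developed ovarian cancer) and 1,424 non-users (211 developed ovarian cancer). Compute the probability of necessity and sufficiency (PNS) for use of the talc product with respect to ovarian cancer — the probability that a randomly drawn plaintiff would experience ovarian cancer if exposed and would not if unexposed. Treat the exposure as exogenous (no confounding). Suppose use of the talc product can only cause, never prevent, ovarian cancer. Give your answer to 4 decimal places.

p₁ = P(outcome | exposed) = 729/1712 = 0.42582
p₀ = P(outcome | unexposed) = 211/1424 = 0.14817
Under exogeneity and monotonicity, PNS = p₁ − p₀.
PNS = 0.42582 − 0.14817 = 0.27764

PNS ≈ 0.2776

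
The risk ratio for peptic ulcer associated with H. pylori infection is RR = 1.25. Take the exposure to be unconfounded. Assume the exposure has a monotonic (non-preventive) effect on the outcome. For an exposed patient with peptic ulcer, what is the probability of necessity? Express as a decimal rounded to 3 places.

Under exogeneity and monotonicity, PN = (RR − 1) / RR = 1 − 1/RR.
PN = (1.25 − 1) / 1.25 = 0.25 / 1.25 ≈ 0.2000

PN ≈ 0.200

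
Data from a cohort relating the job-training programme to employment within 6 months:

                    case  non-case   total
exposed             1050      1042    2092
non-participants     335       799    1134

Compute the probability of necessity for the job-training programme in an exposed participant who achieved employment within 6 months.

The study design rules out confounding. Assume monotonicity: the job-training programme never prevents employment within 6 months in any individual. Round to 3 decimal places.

PN ≈ 0.411

p₁ = P(outcome | exposed) = 1050/2092 = 0.50191
p₀ = P(outcome | unexposed) = 335/1134 = 0.29541
Under exogeneity and monotonicity, PN = (p₁ − p₀)/p₁.
PN = (0.50191 − 0.29541) / 0.50191 ≈ 0.4114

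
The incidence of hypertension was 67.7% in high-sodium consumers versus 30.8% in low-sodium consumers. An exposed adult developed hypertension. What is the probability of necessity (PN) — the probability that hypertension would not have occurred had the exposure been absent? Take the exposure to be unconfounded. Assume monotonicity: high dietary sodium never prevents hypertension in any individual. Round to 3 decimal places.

p₁ = 0.677, p₀ = 0.308.
Under exogeneity and monotonicity, PN = (p₁ − p₀) / p₁.
PN = (0.677 − 0.308) / 0.677 = 0.369 / 0.677 ≈ 0.5451

PN ≈ 0.545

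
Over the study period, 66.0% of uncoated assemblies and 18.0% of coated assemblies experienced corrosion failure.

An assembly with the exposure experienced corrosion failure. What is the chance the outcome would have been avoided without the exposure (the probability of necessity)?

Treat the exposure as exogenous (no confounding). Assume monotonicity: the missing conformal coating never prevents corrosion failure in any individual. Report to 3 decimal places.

PN ≈ 0.727

p₁ = 0.66, p₀ = 0.18.
Under exogeneity and monotonicity, PN = (p₁ − p₀) / p₁.
PN = (0.66 − 0.18) / 0.66 = 0.48 / 0.66 ≈ 0.7273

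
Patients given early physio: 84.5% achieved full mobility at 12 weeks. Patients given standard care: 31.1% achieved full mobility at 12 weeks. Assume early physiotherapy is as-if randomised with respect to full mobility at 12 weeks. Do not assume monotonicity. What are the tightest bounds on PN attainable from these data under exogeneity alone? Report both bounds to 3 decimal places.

p₁ = 0.845, p₀ = 0.311.
Under exogeneity alone the bounds on PN are max{0,(p₁−p₀)/p₁} ≤ PN ≤ min{1,(1−p₀)/p₁}.
  lower = (p₁ − p₀)/p₁ = 0.534 / 0.845 ≈ 0.6320
  upper = min{1, (1 − p₀)/p₁} = 0.689 / 0.845 ≈ 0.8154

0.632 ≤ PN ≤ 0.815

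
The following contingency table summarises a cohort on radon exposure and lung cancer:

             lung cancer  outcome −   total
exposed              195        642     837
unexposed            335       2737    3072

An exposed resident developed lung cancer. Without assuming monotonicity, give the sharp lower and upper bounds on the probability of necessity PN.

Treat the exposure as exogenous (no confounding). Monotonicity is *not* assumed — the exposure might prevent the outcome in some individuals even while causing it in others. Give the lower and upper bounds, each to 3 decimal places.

p₁ = P(outcome | exposed) = 195/837 = 0.23297
p₀ = P(outcome | unexposed) = 335/3072 = 0.10905
Under exogeneity alone the bounds on PN are max{0,(p₁−p₀)/p₁} ≤ PN ≤ min{1,(1−p₀)/p₁}.
  lower = (p₁ − p₀)/p₁ = 0.12393 / 0.23297 ≈ 0.5319
  upper = min{1, (1 − p₀)/p₁} = 0.89095 / 0.23297 ≈ 3.8242 → capped at 1

0.532 ≤ PN ≤ 1.000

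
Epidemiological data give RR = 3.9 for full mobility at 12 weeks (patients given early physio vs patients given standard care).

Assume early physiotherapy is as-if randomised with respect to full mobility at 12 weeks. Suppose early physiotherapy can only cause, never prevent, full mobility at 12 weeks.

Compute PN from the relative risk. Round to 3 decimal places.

PN ≈ 0.744

Under exogeneity and monotonicity, PN = (RR − 1) / RR = 1 − 1/RR.
PN = (3.9 − 1) / 3.9 = 2.9 / 3.9 ≈ 0.7436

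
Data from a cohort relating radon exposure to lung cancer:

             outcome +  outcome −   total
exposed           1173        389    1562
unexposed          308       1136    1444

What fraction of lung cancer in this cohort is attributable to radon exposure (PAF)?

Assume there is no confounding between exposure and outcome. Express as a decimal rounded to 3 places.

p₁ = P(outcome | exposed) = 1173/1562 = 0.75096
p₀ = P(outcome | unexposed) = 308/1444 = 0.2133
Exposure prevalence π = 1562/3006 = 0.51963; overall risk P(Y=1) = 0.49268.
Under exogeneity, PAF = [P(Y=1) − p₀]/P(Y=1).
PAF = (0.49268 − 0.2133) / 0.49268 ≈ 0.5671

PAF ≈ 0.567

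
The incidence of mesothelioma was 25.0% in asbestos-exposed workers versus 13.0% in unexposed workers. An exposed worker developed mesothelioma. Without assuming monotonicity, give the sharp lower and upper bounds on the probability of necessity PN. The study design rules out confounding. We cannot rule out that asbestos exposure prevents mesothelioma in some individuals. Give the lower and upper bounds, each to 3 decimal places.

p₁ = 0.25, p₀ = 0.13.
Under exogeneity alone the bounds on PN are max{0,(p₁−p₀)/p₁} ≤ PN ≤ min{1,(1−p₀)/p₁}.
  lower = (p₁ − p₀)/p₁ = 0.12 / 0.25 ≈ 0.4800
  upper = min{1, (1 − p₀)/p₁} = 0.87 / 0.25 ≈ 3.4800 → capped at 1

0.480 ≤ PN ≤ 1.000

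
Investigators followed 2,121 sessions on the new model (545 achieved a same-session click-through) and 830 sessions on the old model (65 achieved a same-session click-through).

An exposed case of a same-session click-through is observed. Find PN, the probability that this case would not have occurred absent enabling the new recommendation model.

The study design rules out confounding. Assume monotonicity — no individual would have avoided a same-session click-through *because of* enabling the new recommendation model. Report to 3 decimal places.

p₁ = P(outcome | exposed) = 545/2121 = 0.25695
p₀ = P(outcome | unexposed) = 65/830 = 0.078313
Under exogeneity and monotonicity, PN = (p₁ − p₀) / p₁.
PN = (0.25695 − 0.078313) / 0.25695 = 0.17864 / 0.25695 ≈ 0.6952

PN ≈ 0.695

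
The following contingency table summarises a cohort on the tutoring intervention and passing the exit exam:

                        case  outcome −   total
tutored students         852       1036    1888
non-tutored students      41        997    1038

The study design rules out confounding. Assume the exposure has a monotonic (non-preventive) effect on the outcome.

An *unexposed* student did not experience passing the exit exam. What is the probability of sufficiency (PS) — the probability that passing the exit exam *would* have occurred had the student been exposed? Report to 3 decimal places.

PS ≈ 0.429

p₁ = P(outcome | exposed) = 852/1888 = 0.45127
p₀ = P(outcome | unexposed) = 41/1038 = 0.039499
Under exogeneity and monotonicity, PS = (p₁ − p₀)/(1 − p₀).
PS = (0.45127 − 0.039499) / 0.9605 ≈ 0.4287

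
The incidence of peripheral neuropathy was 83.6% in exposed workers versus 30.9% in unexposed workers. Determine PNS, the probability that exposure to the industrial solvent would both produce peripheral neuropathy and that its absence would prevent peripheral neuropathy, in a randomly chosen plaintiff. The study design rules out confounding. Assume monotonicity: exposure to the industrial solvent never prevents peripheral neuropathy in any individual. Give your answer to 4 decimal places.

p₁ = 0.836, p₀ = 0.309.
Under exogeneity and monotonicity, PNS = p₁ − p₀.
PNS = 0.836 − 0.309 = 0.527

PNS ≈ 0.5270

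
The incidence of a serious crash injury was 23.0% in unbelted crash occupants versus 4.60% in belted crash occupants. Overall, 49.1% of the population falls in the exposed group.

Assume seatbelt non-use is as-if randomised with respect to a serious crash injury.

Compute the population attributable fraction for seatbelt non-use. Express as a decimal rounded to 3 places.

p₁ = 0.23, p₀ = 0.046.
Overall risk P(Y=1) = π·p₁ + (1−π)·p₀ = 0.491×0.23 + 0.509×0.046 = 0.13634.
Under exogeneity, PAF = [P(Y=1) − p₀] / P(Y=1).
PAF = (0.13634 − 0.046) / 0.13634 ≈ 0.6626

PAF ≈ 0.663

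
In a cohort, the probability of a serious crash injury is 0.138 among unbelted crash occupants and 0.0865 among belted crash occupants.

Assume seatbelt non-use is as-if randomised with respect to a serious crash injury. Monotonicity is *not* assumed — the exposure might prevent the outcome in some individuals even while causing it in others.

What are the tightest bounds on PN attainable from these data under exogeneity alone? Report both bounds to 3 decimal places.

Let p₁ = 0.138, p₀ = 0.0865.
Under exogeneity alone the bounds on PN are max{0,(p₁−p₀)/p₁} ≤ PN ≤ min{1,(1−p₀)/p₁}.
  lower = (p₁ − p₀)/p₁ = 0.0515 / 0.138 ≈ 0.3732
  upper = min{1, (1 − p₀)/p₁} = 0.9135 / 0.138 ≈ 6.6196 → capped at 1

0.373 ≤ PN ≤ 1.000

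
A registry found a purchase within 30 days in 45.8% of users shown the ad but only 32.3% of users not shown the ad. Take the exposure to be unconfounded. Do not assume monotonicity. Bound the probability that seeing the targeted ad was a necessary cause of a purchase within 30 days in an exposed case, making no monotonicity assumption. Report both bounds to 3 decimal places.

p₁ = 0.458, p₀ = 0.323.
Under exogeneity alone the bounds on PN are max{0,(p₁−p₀)/p₁} ≤ PN ≤ min{1,(1−p₀)/p₁}.
  lower = (p₁ − p₀)/p₁ = 0.135 / 0.458 ≈ 0.2948
  upper = min{1, (1 − p₀)/p₁} = 0.677 / 0.458 ≈ 1.4782 → capped at 1

0.295 ≤ PN ≤ 1.000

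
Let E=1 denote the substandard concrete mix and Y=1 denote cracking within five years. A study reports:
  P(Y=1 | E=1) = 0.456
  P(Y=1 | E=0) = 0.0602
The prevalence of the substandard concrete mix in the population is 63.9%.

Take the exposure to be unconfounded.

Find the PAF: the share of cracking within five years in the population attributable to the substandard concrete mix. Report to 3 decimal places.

Let p₁ = 0.456, p₀ = 0.0602.
Overall risk P(Y=1) = π·p₁ + (1−π)·p₀ = 0.639×0.456 + 0.361×0.0602 = 0.31312.
Under exogeneity, PAF = [P(Y=1) − p₀] / P(Y=1).
PAF = (0.31312 − 0.0602) / 0.31312 ≈ 0.8077

PAF ≈ 0.808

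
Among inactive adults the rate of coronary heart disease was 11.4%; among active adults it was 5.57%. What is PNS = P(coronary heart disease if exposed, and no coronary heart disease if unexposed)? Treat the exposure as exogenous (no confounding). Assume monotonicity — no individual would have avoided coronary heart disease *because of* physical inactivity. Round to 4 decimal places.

p₁ = 0.114, p₀ = 0.0557.
Under exogeneity and monotonicity, PNS = p₁ − p₀.
PNS = 0.114 − 0.0557 = 0.0583

PNS ≈ 0.0583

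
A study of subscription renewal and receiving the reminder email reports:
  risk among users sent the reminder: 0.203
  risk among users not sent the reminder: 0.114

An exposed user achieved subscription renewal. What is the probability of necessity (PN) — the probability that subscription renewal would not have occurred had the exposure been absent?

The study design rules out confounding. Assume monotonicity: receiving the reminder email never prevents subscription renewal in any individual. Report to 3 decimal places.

PN ≈ 0.438

Let p₁ = 0.203, p₀ = 0.114.
Under exogeneity and monotonicity, PN = (p₁ − p₀) / p₁.
PN = (0.203 − 0.114) / 0.203 = 0.089 / 0.203 ≈ 0.4384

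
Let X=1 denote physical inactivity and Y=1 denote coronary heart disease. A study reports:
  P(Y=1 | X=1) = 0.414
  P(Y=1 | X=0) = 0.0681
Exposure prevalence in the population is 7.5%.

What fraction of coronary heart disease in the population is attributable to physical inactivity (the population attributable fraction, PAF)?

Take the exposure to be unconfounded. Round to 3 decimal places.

Let p₁ = 0.414, p₀ = 0.0681.
Overall risk P(Y=1) = π·p₁ + (1−π)·p₀ = 0.075×0.414 + 0.925×0.0681 = 0.094042.
Under exogeneity, PAF = [P(Y=1) − p₀] / P(Y=1).
PAF = (0.094042 − 0.0681) / 0.094042 ≈ 0.2759

PAF ≈ 0.276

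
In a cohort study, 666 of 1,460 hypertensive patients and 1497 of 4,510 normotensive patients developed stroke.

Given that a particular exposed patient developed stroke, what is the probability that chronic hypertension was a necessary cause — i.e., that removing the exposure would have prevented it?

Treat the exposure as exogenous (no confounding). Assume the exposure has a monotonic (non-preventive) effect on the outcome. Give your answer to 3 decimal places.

PN ≈ 0.272

p₁ = P(outcome | exposed) = 666/1460 = 0.45616
p₀ = P(outcome | unexposed) = 1497/4510 = 0.33193
Under exogeneity and monotonicity, PN = (p₁ − p₀) / p₁.
PN = (0.45616 − 0.33193) / 0.45616 = 0.12424 / 0.45616 ≈ 0.2723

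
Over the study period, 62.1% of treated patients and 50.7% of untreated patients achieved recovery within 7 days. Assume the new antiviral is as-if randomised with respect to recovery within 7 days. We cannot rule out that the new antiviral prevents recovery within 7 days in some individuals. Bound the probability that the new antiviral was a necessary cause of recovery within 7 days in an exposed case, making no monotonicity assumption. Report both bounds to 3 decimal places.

p₁ = 0.621, p₀ = 0.507.
Under exogeneity alone the bounds on PN are max{0,(p₁−p₀)/p₁} ≤ PN ≤ min{1,(1−p₀)/p₁}.
  lower = (p₁ − p₀)/p₁ = 0.114 / 0.621 ≈ 0.1836
  upper = min{1, (1 − p₀)/p₁} = 0.493 / 0.621 ≈ 0.7939

0.184 ≤ PN ≤ 0.794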